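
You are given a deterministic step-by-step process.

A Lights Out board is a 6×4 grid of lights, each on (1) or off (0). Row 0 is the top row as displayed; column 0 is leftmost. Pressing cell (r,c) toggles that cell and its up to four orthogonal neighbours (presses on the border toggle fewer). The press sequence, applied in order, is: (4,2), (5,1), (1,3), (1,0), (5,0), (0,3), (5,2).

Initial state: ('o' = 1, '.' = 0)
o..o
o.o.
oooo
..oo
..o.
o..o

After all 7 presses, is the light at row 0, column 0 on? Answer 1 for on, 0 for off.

0

0) o..o
o.o.
oooo
..oo
..o.
o..o
1) o..o
o.o.
oooo
...o
.o.o
o.oo
2) o..o
o.o.
oooo
...o
...o
.o.o
3) o...
o..o
ooo.
...o
...o
.o.o
4) ....
.o.o
.oo.
...o
...o
.o.o
5) ....
.o.o
.oo.
...o
o..o
o..o
6) ..oo
.o..
.oo.
...o
o..o
o..o
7) ..oo
.o..
.oo.
...o
o.oo
ooo.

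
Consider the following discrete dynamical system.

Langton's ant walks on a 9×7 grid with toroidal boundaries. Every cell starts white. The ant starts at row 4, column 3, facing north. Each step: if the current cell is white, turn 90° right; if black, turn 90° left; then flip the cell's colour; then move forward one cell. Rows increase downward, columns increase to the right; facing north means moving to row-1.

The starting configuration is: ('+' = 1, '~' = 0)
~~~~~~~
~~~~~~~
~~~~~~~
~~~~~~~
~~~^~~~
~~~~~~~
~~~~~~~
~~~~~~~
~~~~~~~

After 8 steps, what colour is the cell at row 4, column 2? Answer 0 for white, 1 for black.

1

step 0: ~~~~~~~
~~~~~~~
~~~~~~~
~~~~~~~
~~~^~~~
~~~~~~~
~~~~~~~
~~~~~~~
~~~~~~~
step 1: ~~~~~~~
~~~~~~~
~~~~~~~
~~~~~~~
~~~+>~~
~~~~~~~
~~~~~~~
~~~~~~~
~~~~~~~
step 2: ~~~~~~~
~~~~~~~
~~~~~~~
~~~~~~~
~~~++~~
~~~~v~~
~~~~~~~
~~~~~~~
~~~~~~~
step 3: ~~~~~~~
~~~~~~~
~~~~~~~
~~~~~~~
~~~++~~
~~~<+~~
~~~~~~~
~~~~~~~
~~~~~~~
step 4: ~~~~~~~
~~~~~~~
~~~~~~~
~~~~~~~
~~~^+~~
~~~++~~
~~~~~~~
~~~~~~~
~~~~~~~
step 5: ~~~~~~~
~~~~~~~
~~~~~~~
~~~~~~~
~~<~+~~
~~~++~~
~~~~~~~
~~~~~~~
~~~~~~~
step 6: ~~~~~~~
~~~~~~~
~~~~~~~
~~^~~~~
~~+~+~~
~~~++~~
~~~~~~~
~~~~~~~
~~~~~~~
step 7: ~~~~~~~
~~~~~~~
~~~~~~~
~~+>~~~
~~+~+~~
~~~++~~
~~~~~~~
~~~~~~~
~~~~~~~
step 8: ~~~~~~~
~~~~~~~
~~~~~~~
~~++~~~
~~+v+~~
~~~++~~
~~~~~~~
~~~~~~~
~~~~~~~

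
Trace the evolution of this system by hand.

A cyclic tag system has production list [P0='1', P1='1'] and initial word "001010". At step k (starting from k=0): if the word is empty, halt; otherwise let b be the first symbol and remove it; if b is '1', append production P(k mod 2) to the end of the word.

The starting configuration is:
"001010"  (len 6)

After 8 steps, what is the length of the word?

0) "001010"  (len 6)
1) "01010"  (len 5)
2) "1010"  (len 4)
3) "0101"  (len 4)
4) "101"  (len 3)
5) "011"  (len 3)
6) "11"  (len 2)
7) "11"  (len 2)
8) "11"  (len 2)

2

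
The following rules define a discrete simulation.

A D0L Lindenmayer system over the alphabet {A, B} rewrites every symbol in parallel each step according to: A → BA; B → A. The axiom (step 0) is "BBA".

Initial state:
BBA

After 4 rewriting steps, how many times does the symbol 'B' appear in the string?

[0] BBA
[1] AABA
[2] BABAABA
[3] ABAABABAABA
[4] BAABABAABAABABAABA

7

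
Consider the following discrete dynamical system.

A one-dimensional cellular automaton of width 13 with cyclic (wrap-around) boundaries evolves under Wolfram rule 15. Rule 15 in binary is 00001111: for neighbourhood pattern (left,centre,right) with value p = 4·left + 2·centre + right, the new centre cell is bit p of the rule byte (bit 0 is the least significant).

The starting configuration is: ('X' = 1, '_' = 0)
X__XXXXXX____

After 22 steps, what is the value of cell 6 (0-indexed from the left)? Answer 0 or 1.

step 0: X__XXXXXX____
step 1: X_XX______XXX
step 2: __X__XXXXXX__
step 3: XXX_XX______X
step 4: ____X__XXXXXX
step 5: _XXXX_XX_____
step 6: XX____X__XXXX
step 7: ___XXXX_XX___
step 8: XXXX____X__XX
step 9: _____XXXX_XX_
step 10: XXXXXX____X__
step 11: X______XXXX_X
step 12: __XXXXXX____X
step 13: _XX______XXXX
step 14: _X__XXXXXX___
step 15: XX_XX______XX
step 16: ___X__XXXXXX_
step 17: XXXX_XX______
step 18: X____X__XXXXX
step 19: __XXXX_XX____
step 20: XXX____X__XXX
step 21: ____XXXX_XX__
step 22: XXXXX____X__X

0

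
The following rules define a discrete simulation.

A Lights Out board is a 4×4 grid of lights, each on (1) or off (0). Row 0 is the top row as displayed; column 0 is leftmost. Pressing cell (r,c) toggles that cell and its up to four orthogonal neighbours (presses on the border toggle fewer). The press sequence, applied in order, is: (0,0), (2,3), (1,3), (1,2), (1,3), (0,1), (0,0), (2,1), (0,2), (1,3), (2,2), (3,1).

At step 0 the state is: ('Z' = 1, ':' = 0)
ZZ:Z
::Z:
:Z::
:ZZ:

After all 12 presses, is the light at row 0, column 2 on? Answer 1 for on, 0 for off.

step 0: ZZ:Z
::Z:
:Z::
:ZZ:
step 1: :::Z
Z:Z:
:Z::
:ZZ:
step 2: :::Z
Z:ZZ
:ZZZ
:ZZZ
step 3: ::::
Z:::
:ZZ:
:ZZZ
step 4: ::Z:
ZZZZ
:Z::
:ZZZ
step 5: ::ZZ
ZZ::
:Z:Z
:ZZZ
step 6: ZZ:Z
Z:::
:Z:Z
:ZZZ
step 7: :::Z
::::
:Z:Z
:ZZZ
step 8: :::Z
:Z::
Z:ZZ
::ZZ
step 9: :ZZ:
:ZZ:
Z:ZZ
::ZZ
step 10: :ZZZ
:Z:Z
Z:Z:
::ZZ
step 11: :ZZZ
:ZZZ
ZZ:Z
:::Z
step 12: :ZZZ
:ZZZ
Z::Z
ZZZZ

1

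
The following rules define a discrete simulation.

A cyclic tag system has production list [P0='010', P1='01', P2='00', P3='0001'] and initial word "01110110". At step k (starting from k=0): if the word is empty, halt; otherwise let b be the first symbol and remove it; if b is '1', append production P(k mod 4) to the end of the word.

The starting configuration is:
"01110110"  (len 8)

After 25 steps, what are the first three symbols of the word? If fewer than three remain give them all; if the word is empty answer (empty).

gen 0: "01110110"  (len 8)
gen 1: "1110110"  (len 7)
gen 2: "11011001"  (len 8)
gen 3: "101100100"  (len 9)
gen 4: "011001000001"  (len 12)
gen 5: "11001000001"  (len 11)
gen 6: "100100000101"  (len 12)
gen 7: "0010000010100"  (len 13)
gen 8: "010000010100"  (len 12)
gen 9: "10000010100"  (len 11)
gen 10: "000001010001"  (len 12)
gen 11: "00001010001"  (len 11)
gen 12: "0001010001"  (len 10)
gen 13: "001010001"  (len 9)
gen 14: "01010001"  (len 8)
gen 15: "1010001"  (len 7)
gen 16: "0100010001"  (len 10)
gen 17: "100010001"  (len 9)
gen 18: "0001000101"  (len 10)
gen 19: "001000101"  (len 9)
gen 20: "01000101"  (len 8)
gen 21: "1000101"  (len 7)
gen 22: "00010101"  (len 8)
gen 23: "0010101"  (len 7)
gen 24: "010101"  (len 6)
gen 25: "10101"  (len 5)

101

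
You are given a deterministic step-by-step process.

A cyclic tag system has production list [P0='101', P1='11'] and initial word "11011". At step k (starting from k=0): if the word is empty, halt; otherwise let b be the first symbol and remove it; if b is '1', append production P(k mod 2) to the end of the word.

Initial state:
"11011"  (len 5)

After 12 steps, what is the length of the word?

step 0: "11011"  (len 5)
step 1: "1011101"  (len 7)
step 2: "01110111"  (len 8)
step 3: "1110111"  (len 7)
step 4: "11011111"  (len 8)
step 5: "1011111101"  (len 10)
step 6: "01111110111"  (len 11)
step 7: "1111110111"  (len 10)
step 8: "11111011111"  (len 11)
step 9: "1111011111101"  (len 13)
step 10: "11101111110111"  (len 14)
step 11: "1101111110111101"  (len 16)
step 12: "10111111011110111"  (len 17)

17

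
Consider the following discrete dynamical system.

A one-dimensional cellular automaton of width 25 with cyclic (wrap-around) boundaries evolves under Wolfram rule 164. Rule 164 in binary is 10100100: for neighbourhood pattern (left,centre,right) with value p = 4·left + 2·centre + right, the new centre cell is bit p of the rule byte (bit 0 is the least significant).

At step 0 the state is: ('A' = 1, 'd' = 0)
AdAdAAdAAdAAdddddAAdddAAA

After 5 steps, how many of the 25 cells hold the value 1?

3

[0] AdAdAAdAAdAAdddddAAdddAAA
[1] dAAAddAddAdddddddddddddAA
[2] AdAdddAddAddddddddddddddd
[3] AAAdddAddAddddddddddddddd
[4] dAddddAddAddddddddddddddd
[5] dAddddAddAddddddddddddddd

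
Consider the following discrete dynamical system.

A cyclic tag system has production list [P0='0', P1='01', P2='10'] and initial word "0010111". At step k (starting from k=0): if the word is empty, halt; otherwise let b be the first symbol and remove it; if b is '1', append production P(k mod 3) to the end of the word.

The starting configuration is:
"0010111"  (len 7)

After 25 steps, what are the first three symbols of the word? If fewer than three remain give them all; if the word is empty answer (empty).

(empty)

[0] "0010111"  (len 7)
[1] "010111"  (len 6)
[2] "10111"  (len 5)
[3] "011110"  (len 6)
[4] "11110"  (len 5)
[5] "111001"  (len 6)
[6] "1100110"  (len 7)
[7] "1001100"  (len 7)
[8] "00110001"  (len 8)
[9] "0110001"  (len 7)
[10] "110001"  (len 6)
[11] "1000101"  (len 7)
[12] "00010110"  (len 8)
[13] "0010110"  (len 7)
[14] "010110"  (len 6)
[15] "10110"  (len 5)
[16] "01100"  (len 5)
[17] "1100"  (len 4)
[18] "10010"  (len 5)
[19] "00100"  (len 5)
[20] "0100"  (len 4)
[21] "100"  (len 3)
[22] "000"  (len 3)
[23] "00"  (len 2)
[24] "0"  (len 1)
[25] (halted — word empty)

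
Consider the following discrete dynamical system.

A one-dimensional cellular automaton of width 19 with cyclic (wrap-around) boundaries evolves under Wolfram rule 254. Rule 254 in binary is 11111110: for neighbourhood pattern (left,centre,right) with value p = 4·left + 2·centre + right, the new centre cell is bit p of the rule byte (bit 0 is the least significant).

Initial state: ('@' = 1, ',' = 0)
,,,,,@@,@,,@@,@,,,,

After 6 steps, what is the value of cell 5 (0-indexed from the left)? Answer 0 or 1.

t=0: ,,,,,@@,@,,@@,@,,,,
t=1: ,,,,@@@@@@@@@@@@,,,
t=2: ,,,@@@@@@@@@@@@@@,,
t=3: ,,@@@@@@@@@@@@@@@@,
t=4: ,@@@@@@@@@@@@@@@@@@
t=5: @@@@@@@@@@@@@@@@@@@
t=6: @@@@@@@@@@@@@@@@@@@

1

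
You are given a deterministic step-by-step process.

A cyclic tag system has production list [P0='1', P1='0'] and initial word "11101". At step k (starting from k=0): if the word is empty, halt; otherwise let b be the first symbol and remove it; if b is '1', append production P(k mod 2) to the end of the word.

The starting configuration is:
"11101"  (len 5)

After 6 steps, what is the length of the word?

step 0: "11101"  (len 5)
step 1: "11011"  (len 5)
step 2: "10110"  (len 5)
step 3: "01101"  (len 5)
step 4: "1101"  (len 4)
step 5: "1011"  (len 4)
step 6: "0110"  (len 4)

4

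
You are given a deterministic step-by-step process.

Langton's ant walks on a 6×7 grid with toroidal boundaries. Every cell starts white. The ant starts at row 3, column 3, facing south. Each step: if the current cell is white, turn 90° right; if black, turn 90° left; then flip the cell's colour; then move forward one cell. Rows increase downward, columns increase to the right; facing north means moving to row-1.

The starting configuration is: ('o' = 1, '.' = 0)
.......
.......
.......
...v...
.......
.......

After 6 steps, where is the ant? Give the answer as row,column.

4,4

gen 0: .......
.......
.......
...v...
.......
.......
gen 1: .......
.......
.......
..<o...
.......
.......
gen 2: .......
.......
..^....
..oo...
.......
.......
gen 3: .......
.......
..o>...
..oo...
.......
.......
gen 4: .......
.......
..oo...
..ov...
.......
.......
gen 5: .......
.......
..oo...
..o.>..
.......
.......
gen 6: .......
.......
..oo...
..o.o..
....v..
.......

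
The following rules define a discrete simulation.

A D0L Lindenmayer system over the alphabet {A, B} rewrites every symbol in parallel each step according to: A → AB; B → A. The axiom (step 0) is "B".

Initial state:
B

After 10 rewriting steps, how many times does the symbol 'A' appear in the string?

55

step 0: B
step 1: A
step 2: AB
step 3: ABA
step 4: ABAAB
step 5: ABAABABA
step 6: ABAABABAABAAB
step 7: ABAABABAABAABABAABABA
step 8: ABAABABAABAABABAABABAABAABABAABAAB
step 9: ABAABABAABAABABAABABAABAABABAABAABABAABABAABAABABAABABA
step 10: ABAABABAABAABABAABABAABAABABAABAABABAABABAABAABABAABABAABAABABAABAABABAABABAABAABABAABAAB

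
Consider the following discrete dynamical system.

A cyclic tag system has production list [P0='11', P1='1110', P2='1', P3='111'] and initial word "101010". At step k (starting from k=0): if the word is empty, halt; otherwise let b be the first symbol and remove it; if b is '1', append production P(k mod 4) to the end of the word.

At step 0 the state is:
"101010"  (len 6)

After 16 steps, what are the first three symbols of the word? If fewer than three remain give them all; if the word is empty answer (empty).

0) "101010"  (len 6)
1) "0101011"  (len 7)
2) "101011"  (len 6)
3) "010111"  (len 6)
4) "10111"  (len 5)
5) "011111"  (len 6)
6) "11111"  (len 5)
7) "11111"  (len 5)
8) "1111111"  (len 7)
9) "11111111"  (len 8)
10) "11111111110"  (len 11)
11) "11111111101"  (len 11)
12) "1111111101111"  (len 13)
13) "11111110111111"  (len 14)
14) "11111101111111110"  (len 17)
15) "11111011111111101"  (len 17)
16) "1111011111111101111"  (len 19)

111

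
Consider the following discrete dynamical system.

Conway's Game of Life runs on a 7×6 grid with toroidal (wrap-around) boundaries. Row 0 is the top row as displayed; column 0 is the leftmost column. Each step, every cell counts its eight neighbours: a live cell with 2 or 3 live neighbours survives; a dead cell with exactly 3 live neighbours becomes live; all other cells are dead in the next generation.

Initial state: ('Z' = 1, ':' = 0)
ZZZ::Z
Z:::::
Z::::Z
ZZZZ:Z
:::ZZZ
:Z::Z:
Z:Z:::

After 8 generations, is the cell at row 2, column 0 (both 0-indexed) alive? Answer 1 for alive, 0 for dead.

gen 0: ZZZ::Z
Z:::::
Z::::Z
ZZZZ:Z
:::ZZZ
:Z::Z:
Z:Z:::
gen 1: ::Z::Z
::::::
::Z:Z:
:ZZZ::
::::::
ZZZ:Z:
::ZZ::
gen 2: ::ZZ::
:::Z::
:ZZ:::
:ZZZ::
Z:::::
:ZZ:::
Z:::ZZ
gen 3: ::ZZ:Z
:Z:Z::
:Z::::
Z::Z::
Z::Z::
:Z::::
Z:::ZZ
gen 4: :ZZZ:Z
ZZ:ZZ:
ZZ::::
ZZZ:::
ZZZ:::
:Z::Z:
ZZZZZZ
gen 5: ::::::
:::ZZ:
:::Z::
:::::Z
:::Z:Z
::::Z:
::::::
gen 6: ::::::
:::ZZ:
:::Z::
::::::
:::::Z
::::Z:
::::::
gen 7: ::::::
:::ZZ:
:::ZZ:
::::::
::::::
::::::
::::::
gen 8: ::::::
:::ZZ:
:::ZZ:
::::::
::::::
::::::
::::::

0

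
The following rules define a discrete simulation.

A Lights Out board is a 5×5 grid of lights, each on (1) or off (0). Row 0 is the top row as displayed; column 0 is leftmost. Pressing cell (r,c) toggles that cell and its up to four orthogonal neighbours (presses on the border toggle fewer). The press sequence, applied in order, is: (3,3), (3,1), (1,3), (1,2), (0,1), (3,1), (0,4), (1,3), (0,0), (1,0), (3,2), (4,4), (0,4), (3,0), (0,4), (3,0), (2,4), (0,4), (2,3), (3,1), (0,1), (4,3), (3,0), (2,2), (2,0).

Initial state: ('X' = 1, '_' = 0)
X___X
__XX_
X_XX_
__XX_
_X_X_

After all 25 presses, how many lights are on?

17

[0] X___X
__XX_
X_XX_
__XX_
_X_X_
[1] X___X
__XX_
X_X__
____X
_X___
[2] X___X
__XX_
XXX__
XXX_X
_____
[3] X__XX
____X
XXXX_
XXX_X
_____
[4] X_XXX
_XXXX
XX_X_
XXX_X
_____
[5] _X_XX
__XXX
XX_X_
XXX_X
_____
[6] _X_XX
__XXX
X__X_
____X
_X___
[7] _X___
__XX_
X__X_
____X
_X___
[8] _X_X_
____X
X____
____X
_X___
[9] X__X_
X___X
X____
____X
_X___
[10] ___X_
_X__X
_____
____X
_X___
[11] ___X_
_X__X
__X__
_XXXX
_XX__
[12] ___X_
_X__X
__X__
_XXX_
_XXXX
[13] ____X
_X___
__X__
_XXX_
_XXXX
[14] ____X
_X___
X_X__
X_XX_
XXXXX
[15] ___X_
_X__X
X_X__
X_XX_
XXXXX
[16] ___X_
_X__X
__X__
_XXX_
_XXXX
[17] ___X_
_X___
__XXX
_XXXX
_XXXX
[18] ____X
_X__X
__XXX
_XXXX
_XXXX
[19] ____X
_X_XX
_____
_XX_X
_XXXX
[20] ____X
_X_XX
_X___
X___X
__XXX
[21] XXX_X
___XX
_X___
X___X
__XXX
[22] XXX_X
___XX
_X___
X__XX
_____
[23] XXX_X
___XX
XX___
_X_XX
X____
[24] XXX_X
__XXX
X_XX_
_XXXX
X____
[25] XXX_X
X_XXX
_XXX_
XXXXX
X____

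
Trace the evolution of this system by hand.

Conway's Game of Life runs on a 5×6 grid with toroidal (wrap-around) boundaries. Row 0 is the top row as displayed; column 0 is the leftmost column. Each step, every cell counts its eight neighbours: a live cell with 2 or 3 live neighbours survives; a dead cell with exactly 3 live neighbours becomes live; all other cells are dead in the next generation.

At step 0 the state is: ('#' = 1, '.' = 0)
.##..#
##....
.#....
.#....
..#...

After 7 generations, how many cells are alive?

1

t=0: .##..#
##....
.#....
.#....
..#...
t=1: ..#...
......
.##...
.##...
#.#...
t=2: .#....
.##...
.##...
#..#..
..##..
t=3: .#.#..
#.....
#..#..
...#..
.###..
t=4: ##.#..
###...
......
.#.##.
.#.##.
t=5: ...###
#.#...
#..#..
...##.
.#...#
t=6: .#####
###...
.#####
#.####
#.#..#
t=7: ....#.
......
......
......
......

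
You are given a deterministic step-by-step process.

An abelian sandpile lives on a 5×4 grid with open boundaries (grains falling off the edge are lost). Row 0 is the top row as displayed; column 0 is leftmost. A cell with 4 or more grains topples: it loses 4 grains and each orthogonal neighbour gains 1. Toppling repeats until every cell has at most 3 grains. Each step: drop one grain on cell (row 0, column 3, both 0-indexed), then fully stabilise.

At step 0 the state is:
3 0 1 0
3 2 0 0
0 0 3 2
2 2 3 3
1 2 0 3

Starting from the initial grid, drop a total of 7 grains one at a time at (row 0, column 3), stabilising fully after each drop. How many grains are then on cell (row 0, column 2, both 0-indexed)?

0) 3 0 1 0
3 2 0 0
0 0 3 2
2 2 3 3
1 2 0 3
1) 3 0 1 1
3 2 0 0
0 0 3 2
2 2 3 3
1 2 0 3
2) 3 0 1 2
3 2 0 0
0 0 3 2
2 2 3 3
1 2 0 3
3) 3 0 1 3
3 2 0 0
0 0 3 2
2 2 3 3
1 2 0 3
4) 3 0 2 0
3 2 0 1
0 0 3 2
2 2 3 3
1 2 0 3
5) 3 0 2 1
3 2 0 1
0 0 3 2
2 2 3 3
1 2 0 3
6) 3 0 2 2
3 2 0 1
0 0 3 2
2 2 3 3
1 2 0 3
7) 3 0 2 3
3 2 0 1
0 0 3 2
2 2 3 3
1 2 0 3

2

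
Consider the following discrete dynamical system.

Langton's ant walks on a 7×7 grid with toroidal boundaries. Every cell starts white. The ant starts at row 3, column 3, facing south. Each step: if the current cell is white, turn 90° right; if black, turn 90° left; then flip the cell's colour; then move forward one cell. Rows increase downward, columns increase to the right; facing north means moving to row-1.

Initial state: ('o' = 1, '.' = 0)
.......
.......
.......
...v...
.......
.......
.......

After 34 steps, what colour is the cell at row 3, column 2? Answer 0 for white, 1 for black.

[0] .......
.......
.......
...v...
.......
.......
.......
[1] .......
.......
.......
..<o...
.......
.......
.......
[2] .......
.......
..^....
..oo...
.......
.......
.......
[3] .......
.......
..o>...
..oo...
.......
.......
.......
[4] .......
.......
..oo...
..ov...
.......
.......
.......
[5] .......
.......
..oo...
..o.>..
.......
.......
.......
[6] .......
.......
..oo...
..o.o..
....v..
.......
.......
[7] .......
.......
..oo...
..o.o..
...<o..
.......
.......
[8] .......
.......
..oo...
..o^o..
...oo..
.......
.......
[9] .......
.......
..oo...
..oo>..
...oo..
.......
.......
[10] .......
.......
..oo^..
..oo...
...oo..
.......
.......
[11] .......
.......
..ooo>.
..oo...
...oo..
.......
.......
[12] .......
.......
..oooo.
..oo.v.
...oo..
.......
.......
[13] .......
.......
..oooo.
..oo<o.
...oo..
.......
.......
[14] .......
.......
..oo^o.
..oooo.
...oo..
.......
.......
[15] .......
.......
..o<.o.
..oooo.
...oo..
.......
.......
[16] .......
.......
..o..o.
..ovoo.
...oo..
.......
.......
[17] .......
.......
..o..o.
..o.>o.
...oo..
.......
.......
[18] .......
.......
..o.^o.
..o..o.
...oo..
.......
.......
[19] .......
.......
..o.o>.
..o..o.
...oo..
.......
.......
[20] .......
.....^.
..o.o..
..o..o.
...oo..
.......
.......
[21] .......
.....o>
..o.o..
..o..o.
...oo..
.......
.......
[22] .......
.....oo
..o.o.v
..o..o.
...oo..
.......
.......
[23] .......
.....oo
..o.o<o
..o..o.
...oo..
.......
.......
[24] .......
.....^o
..o.ooo
..o..o.
...oo..
.......
.......
[25] .......
....<.o
..o.ooo
..o..o.
...oo..
.......
.......
[26] ....^..
....o.o
..o.ooo
..o..o.
...oo..
.......
.......
[27] ....o>.
....o.o
..o.ooo
..o..o.
...oo..
.......
.......
[28] ....oo.
....ovo
..o.ooo
..o..o.
...oo..
.......
.......
[29] ....oo.
....<oo
..o.ooo
..o..o.
...oo..
.......
.......
[30] ....oo.
.....oo
..o.voo
..o..o.
...oo..
.......
.......
[31] ....oo.
.....oo
..o..>o
..o..o.
...oo..
.......
.......
[32] ....oo.
.....^o
..o...o
..o..o.
...oo..
.......
.......
[33] ....oo.
....<.o
..o...o
..o..o.
...oo..
.......
.......
[34] ....^o.
....o.o
..o...o
..o..o.
...oo..
.......
.......

1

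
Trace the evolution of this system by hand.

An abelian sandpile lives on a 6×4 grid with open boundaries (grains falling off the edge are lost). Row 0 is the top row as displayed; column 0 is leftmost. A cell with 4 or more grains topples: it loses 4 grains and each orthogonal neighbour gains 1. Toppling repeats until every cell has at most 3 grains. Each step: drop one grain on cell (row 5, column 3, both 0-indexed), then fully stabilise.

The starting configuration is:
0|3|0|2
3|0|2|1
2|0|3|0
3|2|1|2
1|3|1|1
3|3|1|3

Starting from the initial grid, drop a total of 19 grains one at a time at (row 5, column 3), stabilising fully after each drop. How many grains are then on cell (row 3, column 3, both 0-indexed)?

0

[0] 0|3|0|2
3|0|2|1
2|0|3|0
3|2|1|2
1|3|1|1
3|3|1|3
[1] 0|3|0|2
3|0|2|1
2|0|3|0
3|2|1|2
1|3|1|2
3|3|2|0
[2] 0|3|0|2
3|0|2|1
2|0|3|0
3|2|1|2
1|3|1|2
3|3|2|1
[3] 0|3|0|2
3|0|2|1
2|0|3|0
3|2|1|2
1|3|1|2
3|3|2|2
[4] 0|3|0|2
3|0|2|1
2|0|3|0
3|2|1|2
1|3|1|2
3|3|2|3
[5] 0|3|0|2
3|0|2|1
2|0|3|0
3|2|1|2
1|3|1|3
3|3|3|0
[6] 0|3|0|2
3|0|2|1
2|0|3|0
3|2|1|2
1|3|1|3
3|3|3|1
[7] 0|3|0|2
3|0|2|1
2|0|3|0
3|2|1|2
1|3|1|3
3|3|3|2
[8] 0|3|0|2
3|0|2|1
2|0|3|0
3|2|1|2
1|3|1|3
3|3|3|3
[9] 0|3|0|2
3|0|2|1
2|0|3|0
3|3|2|3
3|1|0|1
0|2|2|2
[10] 0|3|0|2
3|0|2|1
2|0|3|0
3|3|2|3
3|1|0|1
0|2|2|3
[11] 0|3|0|2
3|0|2|1
2|0|3|0
3|3|2|3
3|1|0|2
0|2|3|0
[12] 0|3|0|2
3|0|2|1
2|0|3|0
3|3|2|3
3|1|0|2
0|2|3|1
[13] 0|3|0|2
3|0|2|1
2|0|3|0
3|3|2|3
3|1|0|2
0|2|3|2
[14] 0|3|0|2
3|0|2|1
2|0|3|0
3|3|2|3
3|1|0|2
0|2|3|3
[15] 0|3|0|2
3|0|2|1
2|0|3|0
3|3|2|3
3|1|1|3
0|3|0|1
[16] 0|3|0|2
3|0|2|1
2|0|3|0
3|3|2|3
3|1|1|3
0|3|0|2
[17] 0|3|0|2
3|0|2|1
2|0|3|0
3|3|2|3
3|1|1|3
0|3|0|3
[18] 0|3|0|2
3|0|2|1
2|0|3|1
3|3|3|0
3|1|2|1
0|3|1|1
[19] 0|3|0|2
3|0|2|1
2|0|3|1
3|3|3|0
3|1|2|1
0|3|1|2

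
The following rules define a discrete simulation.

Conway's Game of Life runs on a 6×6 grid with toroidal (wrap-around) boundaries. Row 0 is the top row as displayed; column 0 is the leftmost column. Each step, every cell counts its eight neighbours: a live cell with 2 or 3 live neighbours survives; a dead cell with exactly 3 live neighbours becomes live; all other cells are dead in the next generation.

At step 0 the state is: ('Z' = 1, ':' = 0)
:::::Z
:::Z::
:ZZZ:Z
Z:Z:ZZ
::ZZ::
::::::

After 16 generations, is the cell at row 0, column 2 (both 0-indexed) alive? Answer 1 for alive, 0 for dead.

[0] :::::Z
:::Z::
:ZZZ:Z
Z:Z:ZZ
::ZZ::
::::::
[1] ::::::
Z::Z::
:Z:::Z
Z::::Z
:ZZZZZ
::::::
[2] ::::::
Z:::::
:Z::ZZ
:::Z::
:ZZZZZ
::ZZZ:
[3] :::Z::
Z::::Z
Z:::ZZ
:Z::::
:Z:::Z
:Z:::Z
[4] ::::ZZ
Z:::::
:Z::Z:
:Z::Z:
:ZZ:::
::Z:Z:
[5] :::ZZZ
Z:::Z:
ZZ:::Z
ZZ:Z::
:ZZ:::
:ZZ:ZZ
[6] :ZZ:::
:Z:Z::
::Z:Z:
:::::Z
::::ZZ
:Z:::Z
[7] :Z::::
:Z:Z::
::ZZZ:
:::Z:Z
::::ZZ
:ZZ:ZZ
[8] :Z:ZZ:
:Z:ZZ:
::::::
::Z::Z
::Z:::
:ZZZZZ
[9] :Z::::
:::ZZ:
::ZZZ:
::::::
Z::::Z
ZZ:::Z
[10] :ZZ:ZZ
::::Z:
::Z:Z:
:::ZZZ
:Z:::Z
:Z:::Z
[11] :ZZZZZ
:ZZ:Z:
::::::
Z:ZZ:Z
::Z::Z
:Z:::Z
[12] :::::Z
ZZ::ZZ
Z:::ZZ
ZZZZZZ
::ZZ:Z
:Z:::Z
[13] :Z::::
:Z::::
::::::
::::::
::::::
::Z::Z
[14] ZZZ:::
::::::
::::::
::::::
::::::
::::::
[15] :Z::::
:Z::::
::::::
::::::
::::::
:Z::::
[16] ZZZ:::
::::::
::::::
::::::
::::::
::::::

1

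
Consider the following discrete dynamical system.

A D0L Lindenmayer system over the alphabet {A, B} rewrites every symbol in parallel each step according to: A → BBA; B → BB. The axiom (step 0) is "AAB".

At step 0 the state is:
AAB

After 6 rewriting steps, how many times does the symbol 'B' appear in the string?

316

gen 0: AAB
gen 1: BBABBABB
gen 2: BBBBBBABBBBBBABBBB
gen 3: BBBBBBBBBBBBBBABBBBBBBBBBBBBBABBBBBBBB
gen 4: BBBBBBBBBBBBBBBBBBBBBBBBBBBBBBABBBBBBBBBBBBBBBBBBBBBBBBBBBBBBABBBBBBBBBBBBBBBB
gen 5: BBBBBBBBBBBBBBBBBBBBBBBBBBBBBBBBBBBBBBBBBBBBBBBBBBBBBBBBBB…BBBBBBBBBBBBBBBBBBBBBBBBBABBBBBBBBBBBBBBBBBBBBBBBBBBBBBBBB  (len 158)
gen 6: BBBBBBBBBBBBBBBBBBBBBBBBBBBBBBBBBBBBBBBBBBBBBBBBBBBBBBBBBB…BBBBBBBBBBBBBBBBBBBBBBBBBBBBBBBBBBBBBBBBBBBBBBBBBBBBBBBBBB  (len 318)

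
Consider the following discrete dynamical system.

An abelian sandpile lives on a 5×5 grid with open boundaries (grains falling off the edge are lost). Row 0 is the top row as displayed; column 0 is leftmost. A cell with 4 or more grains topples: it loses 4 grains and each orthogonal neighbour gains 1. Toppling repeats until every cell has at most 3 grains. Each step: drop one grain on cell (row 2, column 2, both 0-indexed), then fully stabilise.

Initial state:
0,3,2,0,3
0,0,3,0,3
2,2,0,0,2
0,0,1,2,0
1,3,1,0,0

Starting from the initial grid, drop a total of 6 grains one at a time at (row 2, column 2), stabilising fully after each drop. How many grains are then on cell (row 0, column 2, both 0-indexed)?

step 0: 0,3,2,0,3
0,0,3,0,3
2,2,0,0,2
0,0,1,2,0
1,3,1,0,0
step 1: 0,3,2,0,3
0,0,3,0,3
2,2,1,0,2
0,0,1,2,0
1,3,1,0,0
step 2: 0,3,2,0,3
0,0,3,0,3
2,2,2,0,2
0,0,1,2,0
1,3,1,0,0
step 3: 0,3,2,0,3
0,0,3,0,3
2,2,3,0,2
0,0,1,2,0
1,3,1,0,0
step 4: 0,3,3,0,3
0,1,0,1,3
2,3,1,1,2
0,0,2,2,0
1,3,1,0,0
step 5: 0,3,3,0,3
0,1,0,1,3
2,3,2,1,2
0,0,2,2,0
1,3,1,0,0
step 6: 0,3,3,0,3
0,1,0,1,3
2,3,3,1,2
0,0,2,2,0
1,3,1,0,0

3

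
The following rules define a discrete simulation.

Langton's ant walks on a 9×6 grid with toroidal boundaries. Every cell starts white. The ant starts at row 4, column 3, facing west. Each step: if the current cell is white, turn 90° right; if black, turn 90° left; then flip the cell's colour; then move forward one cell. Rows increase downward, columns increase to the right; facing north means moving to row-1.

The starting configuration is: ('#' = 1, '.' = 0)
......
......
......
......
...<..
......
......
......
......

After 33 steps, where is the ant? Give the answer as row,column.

k=0  ......
......
......
......
...<..
......
......
......
......
k=1  ......
......
......
...^..
...#..
......
......
......
......
k=2  ......
......
......
...#>.
...#..
......
......
......
......
k=3  ......
......
......
...##.
...#v.
......
......
......
......
k=4  ......
......
......
...##.
...<#.
......
......
......
......
k=5  ......
......
......
...##.
....#.
...v..
......
......
......
k=6  ......
......
......
...##.
....#.
..<#..
......
......
......
k=7  ......
......
......
...##.
..^.#.
..##..
......
......
......
k=8  ......
......
......
...##.
..#>#.
..##..
......
......
......
k=9  ......
......
......
...##.
..###.
..#v..
......
......
......
k=10  ......
......
......
...##.
..###.
..#.>.
......
......
......
k=11  ......
......
......
...##.
..###.
..#.#.
....v.
......
......
k=12  ......
......
......
...##.
..###.
..#.#.
...<#.
......
......
k=13  ......
......
......
...##.
..###.
..#^#.
...##.
......
......
k=14  ......
......
......
...##.
..###.
..##>.
...##.
......
......
k=15  ......
......
......
...##.
..##^.
..##..
...##.
......
......
k=16  ......
......
......
...##.
..#<..
..##..
...##.
......
......
k=17  ......
......
......
...##.
..#...
..#v..
...##.
......
......
k=18  ......
......
......
...##.
..#...
..#.>.
...##.
......
......
k=19  ......
......
......
...##.
..#...
..#.#.
...#v.
......
......
k=20  ......
......
......
...##.
..#...
..#.#.
...#.>
......
......
k=21  ......
......
......
...##.
..#...
..#.#.
...#.#
.....v
......
k=22  ......
......
......
...##.
..#...
..#.#.
...#.#
....<#
......
k=23  ......
......
......
...##.
..#...
..#.#.
...#^#
....##
......
k=24  ......
......
......
...##.
..#...
..#.#.
...##>
....##
......
k=25  ......
......
......
...##.
..#...
..#.#^
...##.
....##
......
k=26  ......
......
......
...##.
..#...
>.#.##
...##.
....##
......
k=27  ......
......
......
...##.
..#...
#.#.##
v..##.
....##
......
k=28  ......
......
......
...##.
..#...
#.#.##
#..##<
....##
......
k=29  ......
......
......
...##.
..#...
#.#.#^
#..###
....##
......
k=30  ......
......
......
...##.
..#...
#.#.<.
#..###
....##
......
k=31  ......
......
......
...##.
..#...
#.#...
#..#v#
....##
......
k=32  ......
......
......
...##.
..#...
#.#...
#..#.>
....##
......
k=33  ......
......
......
...##.
..#...
#.#..^
#..#..
....##
......

5,5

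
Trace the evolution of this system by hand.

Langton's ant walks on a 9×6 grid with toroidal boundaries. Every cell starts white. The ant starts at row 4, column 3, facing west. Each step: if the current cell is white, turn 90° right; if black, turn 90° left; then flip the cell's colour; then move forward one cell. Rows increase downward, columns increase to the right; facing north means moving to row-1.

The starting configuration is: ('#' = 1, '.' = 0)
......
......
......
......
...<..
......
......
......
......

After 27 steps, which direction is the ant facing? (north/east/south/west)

south

gen 0: ......
......
......
......
...<..
......
......
......
......
gen 1: ......
......
......
...^..
...#..
......
......
......
......
gen 2: ......
......
......
...#>.
...#..
......
......
......
......
gen 3: ......
......
......
...##.
...#v.
......
......
......
......
gen 4: ......
......
......
...##.
...<#.
......
......
......
......
gen 5: ......
......
......
...##.
....#.
...v..
......
......
......
gen 6: ......
......
......
...##.
....#.
..<#..
......
......
......
gen 7: ......
......
......
...##.
..^.#.
..##..
......
......
......
gen 8: ......
......
......
...##.
..#>#.
..##..
......
......
......
gen 9: ......
......
......
...##.
..###.
..#v..
......
......
......
gen 10: ......
......
......
...##.
..###.
..#.>.
......
......
......
gen 11: ......
......
......
...##.
..###.
..#.#.
....v.
......
......
gen 12: ......
......
......
...##.
..###.
..#.#.
...<#.
......
......
gen 13: ......
......
......
...##.
..###.
..#^#.
...##.
......
......
gen 14: ......
......
......
...##.
..###.
..##>.
...##.
......
......
gen 15: ......
......
......
...##.
..##^.
..##..
...##.
......
......
gen 16: ......
......
......
...##.
..#<..
..##..
...##.
......
......
gen 17: ......
......
......
...##.
..#...
..#v..
...##.
......
......
gen 18: ......
......
......
...##.
..#...
..#.>.
...##.
......
......
gen 19: ......
......
......
...##.
..#...
..#.#.
...#v.
......
......
gen 20: ......
......
......
...##.
..#...
..#.#.
...#.>
......
......
gen 21: ......
......
......
...##.
..#...
..#.#.
...#.#
.....v
......
gen 22: ......
......
......
...##.
..#...
..#.#.
...#.#
....<#
......
gen 23: ......
......
......
...##.
..#...
..#.#.
...#^#
....##
......
gen 24: ......
......
......
...##.
..#...
..#.#.
...##>
....##
......
gen 25: ......
......
......
...##.
..#...
..#.#^
...##.
....##
......
gen 26: ......
......
......
...##.
..#...
>.#.##
...##.
....##
......
gen 27: ......
......
......
...##.
..#...
#.#.##
v..##.
....##
......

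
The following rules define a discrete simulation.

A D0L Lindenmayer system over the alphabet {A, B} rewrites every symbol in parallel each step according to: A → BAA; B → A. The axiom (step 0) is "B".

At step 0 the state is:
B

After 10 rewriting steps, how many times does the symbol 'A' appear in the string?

2378

0) B
1) A
2) BAA
3) ABAABAA
4) BAAABAABAAABAABAA
5) ABAABAABAAABAABAAABAABAABAAABAABAAABAABAA
6) BAAABAABAAABAABAAABAABAABAAABAABAAABAABAABAAABAABAAABAABAAABAABAABAAABAABAAABAABAABAAABAABAAABAABAA
7) ABAABAABAAABAABAAABAABAABAAABAABAAABAABAABAAABAABAAABAABAA…BAAABAABAAABAABAAABAABAABAAABAABAAABAABAABAAABAABAAABAABAA  (len 239)
8) BAAABAABAAABAABAAABAABAABAAABAABAAABAABAABAAABAABAAABAABAA…BAAABAABAAABAABAAABAABAABAAABAABAAABAABAABAAABAABAAABAABAA  (len 577)
9) ABAABAABAAABAABAAABAABAABAAABAABAAABAABAABAAABAABAAABAABAA…BAAABAABAAABAABAAABAABAABAAABAABAAABAABAABAAABAABAAABAABAA  (len 1393)
10) BAAABAABAAABAABAAABAABAABAAABAABAAABAABAABAAABAABAAABAABAA…BAAABAABAAABAABAAABAABAABAAABAABAAABAABAABAAABAABAAABAABAA  (len 3363)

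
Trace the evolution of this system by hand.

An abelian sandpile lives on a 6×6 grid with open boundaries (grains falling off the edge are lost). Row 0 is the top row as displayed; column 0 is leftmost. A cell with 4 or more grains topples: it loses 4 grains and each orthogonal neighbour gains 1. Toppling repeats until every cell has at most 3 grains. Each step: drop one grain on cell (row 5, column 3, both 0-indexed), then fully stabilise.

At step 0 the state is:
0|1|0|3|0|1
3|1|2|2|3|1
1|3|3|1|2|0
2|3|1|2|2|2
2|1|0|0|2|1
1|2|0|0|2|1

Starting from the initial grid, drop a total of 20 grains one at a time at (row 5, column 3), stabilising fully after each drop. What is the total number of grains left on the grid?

k=0  0|1|0|3|0|1
3|1|2|2|3|1
1|3|3|1|2|0
2|3|1|2|2|2
2|1|0|0|2|1
1|2|0|0|2|1
k=1  0|1|0|3|0|1
3|1|2|2|3|1
1|3|3|1|2|0
2|3|1|2|2|2
2|1|0|0|2|1
1|2|0|1|2|1
k=2  0|1|0|3|0|1
3|1|2|2|3|1
1|3|3|1|2|0
2|3|1|2|2|2
2|1|0|0|2|1
1|2|0|2|2|1
k=3  0|1|0|3|0|1
3|1|2|2|3|1
1|3|3|1|2|0
2|3|1|2|2|2
2|1|0|0|2|1
1|2|0|3|2|1
k=4  0|1|0|3|0|1
3|1|2|2|3|1
1|3|3|1|2|0
2|3|1|2|2|2
2|1|0|1|2|1
1|2|1|0|3|1
k=5  0|1|0|3|0|1
3|1|2|2|3|1
1|3|3|1|2|0
2|3|1|2|2|2
2|1|0|1|2|1
1|2|1|1|3|1
k=6  0|1|0|3|0|1
3|1|2|2|3|1
1|3|3|1|2|0
2|3|1|2|2|2
2|1|0|1|2|1
1|2|1|2|3|1
k=7  0|1|0|3|0|1
3|1|2|2|3|1
1|3|3|1|2|0
2|3|1|2|2|2
2|1|0|1|2|1
1|2|1|3|3|1
k=8  0|1|0|3|0|1
3|1|2|2|3|1
1|3|3|1|2|0
2|3|1|2|2|2
2|1|0|2|3|1
1|2|2|1|0|2
k=9  0|1|0|3|0|1
3|1|2|2|3|1
1|3|3|1|2|0
2|3|1|2|2|2
2|1|0|2|3|1
1|2|2|2|0|2
k=10  0|1|0|3|0|1
3|1|2|2|3|1
1|3|3|1|2|0
2|3|1|2|2|2
2|1|0|2|3|1
1|2|2|3|0|2
k=11  0|1|0|3|0|1
3|1|2|2|3|1
1|3|3|1|2|0
2|3|1|2|2|2
2|1|0|3|3|1
1|2|3|0|1|2
k=12  0|1|0|3|0|1
3|1|2|2|3|1
1|3|3|1|2|0
2|3|1|2|2|2
2|1|0|3|3|1
1|2|3|1|1|2
k=13  0|1|0|3|0|1
3|1|2|2|3|1
1|3|3|1|2|0
2|3|1|2|2|2
2|1|0|3|3|1
1|2|3|2|1|2
k=14  0|1|0|3|0|1
3|1|2|2|3|1
1|3|3|1|2|0
2|3|1|2|2|2
2|1|0|3|3|1
1|2|3|3|1|2
k=15  0|1|0|3|0|1
3|1|2|2|3|1
1|3|3|1|2|0
2|3|1|3|3|2
2|1|2|1|0|2
1|3|0|2|3|2
k=16  0|1|0|3|0|1
3|1|2|2|3|1
1|3|3|1|2|0
2|3|1|3|3|2
2|1|2|1|0|2
1|3|0|3|3|2
k=17  0|1|0|3|0|1
3|1|2|2|3|1
1|3|3|1|2|0
2|3|1|3|3|2
2|1|2|2|1|2
1|3|1|1|0|3
k=18  0|1|0|3|0|1
3|1|2|2|3|1
1|3|3|1|2|0
2|3|1|3|3|2
2|1|2|2|1|2
1|3|1|2|0|3
k=19  0|1|0|3|0|1
3|1|2|2|3|1
1|3|3|1|2|0
2|3|1|3|3|2
2|1|2|2|1|2
1|3|1|3|0|3
k=20  0|1|0|3|0|1
3|1|2|2|3|1
1|3|3|1|2|0
2|3|1|3|3|2
2|1|2|3|1|2
1|3|2|0|1|3

62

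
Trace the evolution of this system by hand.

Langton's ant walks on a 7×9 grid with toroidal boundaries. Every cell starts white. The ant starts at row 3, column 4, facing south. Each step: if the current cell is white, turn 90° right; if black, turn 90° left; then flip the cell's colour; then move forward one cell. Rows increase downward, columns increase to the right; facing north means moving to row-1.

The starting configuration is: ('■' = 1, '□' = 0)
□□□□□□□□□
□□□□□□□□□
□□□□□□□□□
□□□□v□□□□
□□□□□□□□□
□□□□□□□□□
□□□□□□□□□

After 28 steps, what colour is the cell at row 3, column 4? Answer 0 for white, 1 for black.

0) □□□□□□□□□
□□□□□□□□□
□□□□□□□□□
□□□□v□□□□
□□□□□□□□□
□□□□□□□□□
□□□□□□□□□
1) □□□□□□□□□
□□□□□□□□□
□□□□□□□□□
□□□<■□□□□
□□□□□□□□□
□□□□□□□□□
□□□□□□□□□
2) □□□□□□□□□
□□□□□□□□□
□□□^□□□□□
□□□■■□□□□
□□□□□□□□□
□□□□□□□□□
□□□□□□□□□
3) □□□□□□□□□
□□□□□□□□□
□□□■>□□□□
□□□■■□□□□
□□□□□□□□□
□□□□□□□□□
□□□□□□□□□
4) □□□□□□□□□
□□□□□□□□□
□□□■■□□□□
□□□■v□□□□
□□□□□□□□□
□□□□□□□□□
□□□□□□□□□
5) □□□□□□□□□
□□□□□□□□□
□□□■■□□□□
□□□■□>□□□
□□□□□□□□□
□□□□□□□□□
□□□□□□□□□
6) □□□□□□□□□
□□□□□□□□□
□□□■■□□□□
□□□■□■□□□
□□□□□v□□□
□□□□□□□□□
□□□□□□□□□
7) □□□□□□□□□
□□□□□□□□□
□□□■■□□□□
□□□■□■□□□
□□□□<■□□□
□□□□□□□□□
□□□□□□□□□
8) □□□□□□□□□
□□□□□□□□□
□□□■■□□□□
□□□■^■□□□
□□□□■■□□□
□□□□□□□□□
□□□□□□□□□
9) □□□□□□□□□
□□□□□□□□□
□□□■■□□□□
□□□■■>□□□
□□□□■■□□□
□□□□□□□□□
□□□□□□□□□
10) □□□□□□□□□
□□□□□□□□□
□□□■■^□□□
□□□■■□□□□
□□□□■■□□□
□□□□□□□□□
□□□□□□□□□
11) □□□□□□□□□
□□□□□□□□□
□□□■■■>□□
□□□■■□□□□
□□□□■■□□□
□□□□□□□□□
□□□□□□□□□
12) □□□□□□□□□
□□□□□□□□□
□□□■■■■□□
□□□■■□v□□
□□□□■■□□□
□□□□□□□□□
□□□□□□□□□
13) □□□□□□□□□
□□□□□□□□□
□□□■■■■□□
□□□■■<■□□
□□□□■■□□□
□□□□□□□□□
□□□□□□□□□
14) □□□□□□□□□
□□□□□□□□□
□□□■■^■□□
□□□■■■■□□
□□□□■■□□□
□□□□□□□□□
□□□□□□□□□
15) □□□□□□□□□
□□□□□□□□□
□□□■<□■□□
□□□■■■■□□
□□□□■■□□□
□□□□□□□□□
□□□□□□□□□
16) □□□□□□□□□
□□□□□□□□□
□□□■□□■□□
□□□■v■■□□
□□□□■■□□□
□□□□□□□□□
□□□□□□□□□
17) □□□□□□□□□
□□□□□□□□□
□□□■□□■□□
□□□■□>■□□
□□□□■■□□□
□□□□□□□□□
□□□□□□□□□
18) □□□□□□□□□
□□□□□□□□□
□□□■□^■□□
□□□■□□■□□
□□□□■■□□□
□□□□□□□□□
□□□□□□□□□
19) □□□□□□□□□
□□□□□□□□□
□□□■□■>□□
□□□■□□■□□
□□□□■■□□□
□□□□□□□□□
□□□□□□□□□
20) □□□□□□□□□
□□□□□□^□□
□□□■□■□□□
□□□■□□■□□
□□□□■■□□□
□□□□□□□□□
□□□□□□□□□
21) □□□□□□□□□
□□□□□□■>□
□□□■□■□□□
□□□■□□■□□
□□□□■■□□□
□□□□□□□□□
□□□□□□□□□
22) □□□□□□□□□
□□□□□□■■□
□□□■□■□v□
□□□■□□■□□
□□□□■■□□□
□□□□□□□□□
□□□□□□□□□
23) □□□□□□□□□
□□□□□□■■□
□□□■□■<■□
□□□■□□■□□
□□□□■■□□□
□□□□□□□□□
□□□□□□□□□
24) □□□□□□□□□
□□□□□□^■□
□□□■□■■■□
□□□■□□■□□
□□□□■■□□□
□□□□□□□□□
□□□□□□□□□
25) □□□□□□□□□
□□□□□<□■□
□□□■□■■■□
□□□■□□■□□
□□□□■■□□□
□□□□□□□□□
□□□□□□□□□
26) □□□□□^□□□
□□□□□■□■□
□□□■□■■■□
□□□■□□■□□
□□□□■■□□□
□□□□□□□□□
□□□□□□□□□
27) □□□□□■>□□
□□□□□■□■□
□□□■□■■■□
□□□■□□■□□
□□□□■■□□□
□□□□□□□□□
□□□□□□□□□
28) □□□□□■■□□
□□□□□■v■□
□□□■□■■■□
□□□■□□■□□
□□□□■■□□□
□□□□□□□□□
□□□□□□□□□

0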